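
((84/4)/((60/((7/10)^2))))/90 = 0.00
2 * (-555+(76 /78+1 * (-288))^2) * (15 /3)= 1244614810 /1521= 818287.19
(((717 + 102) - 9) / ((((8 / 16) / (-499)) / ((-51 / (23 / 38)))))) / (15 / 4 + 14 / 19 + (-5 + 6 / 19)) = -7937644896 / 23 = -345114995.48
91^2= 8281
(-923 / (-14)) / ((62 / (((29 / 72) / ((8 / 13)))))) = 347971 / 499968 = 0.70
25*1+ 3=28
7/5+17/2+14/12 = 166/15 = 11.07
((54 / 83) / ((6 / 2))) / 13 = 18 / 1079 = 0.02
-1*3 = -3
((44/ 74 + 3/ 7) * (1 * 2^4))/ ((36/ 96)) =33920/ 777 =43.66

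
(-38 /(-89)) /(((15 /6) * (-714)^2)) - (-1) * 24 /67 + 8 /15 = 677553125 /759978387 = 0.89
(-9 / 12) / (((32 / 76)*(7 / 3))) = -171 / 224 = -0.76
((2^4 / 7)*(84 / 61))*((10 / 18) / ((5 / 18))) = 384 / 61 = 6.30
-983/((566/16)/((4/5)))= -31456/1415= -22.23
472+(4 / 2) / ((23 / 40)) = 10936 / 23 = 475.48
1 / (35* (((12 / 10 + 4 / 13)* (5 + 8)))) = 1 / 686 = 0.00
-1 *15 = -15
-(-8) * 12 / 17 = 96 / 17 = 5.65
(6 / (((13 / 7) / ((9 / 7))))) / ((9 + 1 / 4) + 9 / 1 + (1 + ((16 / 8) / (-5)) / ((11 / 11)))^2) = 5400 / 24193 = 0.22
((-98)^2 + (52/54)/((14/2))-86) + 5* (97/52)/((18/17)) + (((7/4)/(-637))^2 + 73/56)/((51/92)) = 289765289045/30407832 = 9529.30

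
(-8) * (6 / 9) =-16 / 3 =-5.33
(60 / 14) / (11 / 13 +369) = 195 / 16828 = 0.01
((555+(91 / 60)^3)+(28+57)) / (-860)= -138993571 / 185760000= -0.75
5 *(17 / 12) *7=595 / 12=49.58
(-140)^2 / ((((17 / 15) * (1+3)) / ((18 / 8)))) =165375 / 17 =9727.94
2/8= 1/4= 0.25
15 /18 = 5 /6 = 0.83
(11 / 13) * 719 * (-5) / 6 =-39545 / 78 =-506.99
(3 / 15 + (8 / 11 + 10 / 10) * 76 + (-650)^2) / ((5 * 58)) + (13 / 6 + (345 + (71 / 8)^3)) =30667626883 / 12249600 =2503.56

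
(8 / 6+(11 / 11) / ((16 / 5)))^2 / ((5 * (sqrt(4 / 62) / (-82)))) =-255881 * sqrt(62) / 11520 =-174.90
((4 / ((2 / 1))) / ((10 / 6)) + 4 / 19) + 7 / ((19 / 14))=624 / 95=6.57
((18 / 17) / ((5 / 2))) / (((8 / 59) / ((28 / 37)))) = 7434 / 3145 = 2.36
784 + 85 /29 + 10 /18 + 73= 224587 /261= 860.49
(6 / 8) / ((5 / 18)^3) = 4374 / 125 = 34.99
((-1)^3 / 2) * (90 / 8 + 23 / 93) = -4277 / 744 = -5.75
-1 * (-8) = 8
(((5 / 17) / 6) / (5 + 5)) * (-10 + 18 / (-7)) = -22 / 357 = -0.06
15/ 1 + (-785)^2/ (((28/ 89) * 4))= 54845705/ 112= 489693.79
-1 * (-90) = 90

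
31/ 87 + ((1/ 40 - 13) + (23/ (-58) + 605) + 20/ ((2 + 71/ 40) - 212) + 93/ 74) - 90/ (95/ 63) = 10870019487169/ 20376398760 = 533.46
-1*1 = -1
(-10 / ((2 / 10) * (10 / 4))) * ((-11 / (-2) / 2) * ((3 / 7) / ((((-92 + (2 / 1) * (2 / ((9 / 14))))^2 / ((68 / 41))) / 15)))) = -3408075 / 42761852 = -0.08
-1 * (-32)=32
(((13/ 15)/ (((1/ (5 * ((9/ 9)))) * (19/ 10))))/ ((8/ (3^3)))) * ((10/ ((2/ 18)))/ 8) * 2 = 26325/ 152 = 173.19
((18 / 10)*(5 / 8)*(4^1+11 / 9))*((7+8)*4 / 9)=235 / 6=39.17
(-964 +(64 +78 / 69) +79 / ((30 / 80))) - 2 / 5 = -237568 / 345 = -688.60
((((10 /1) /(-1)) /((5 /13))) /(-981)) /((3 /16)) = 416 /2943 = 0.14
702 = 702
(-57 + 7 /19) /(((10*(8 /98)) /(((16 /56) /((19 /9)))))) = -16947 /1805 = -9.39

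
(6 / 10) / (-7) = -3 / 35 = -0.09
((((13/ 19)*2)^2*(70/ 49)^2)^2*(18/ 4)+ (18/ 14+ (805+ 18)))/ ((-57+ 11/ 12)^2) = 0.28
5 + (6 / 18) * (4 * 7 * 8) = 239 / 3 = 79.67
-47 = -47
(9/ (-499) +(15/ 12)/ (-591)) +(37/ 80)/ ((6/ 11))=0.83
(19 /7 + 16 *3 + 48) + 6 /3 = 705 /7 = 100.71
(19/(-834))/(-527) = 19/439518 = 0.00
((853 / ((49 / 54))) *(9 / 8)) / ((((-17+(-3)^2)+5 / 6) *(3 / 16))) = -1658232 / 2107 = -787.01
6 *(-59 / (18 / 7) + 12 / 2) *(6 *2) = -1220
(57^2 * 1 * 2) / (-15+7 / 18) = -444.73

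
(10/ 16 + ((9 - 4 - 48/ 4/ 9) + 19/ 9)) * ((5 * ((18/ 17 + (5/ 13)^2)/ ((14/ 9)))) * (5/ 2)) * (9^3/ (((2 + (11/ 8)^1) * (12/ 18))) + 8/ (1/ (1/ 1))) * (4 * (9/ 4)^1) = 29848009725/ 160888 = 185520.42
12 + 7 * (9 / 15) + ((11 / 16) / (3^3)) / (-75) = 524869 / 32400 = 16.20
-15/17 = -0.88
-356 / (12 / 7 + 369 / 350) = -124600 / 969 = -128.59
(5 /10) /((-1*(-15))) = 1 /30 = 0.03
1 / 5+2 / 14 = 12 / 35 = 0.34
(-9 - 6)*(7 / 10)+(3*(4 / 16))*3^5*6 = 1083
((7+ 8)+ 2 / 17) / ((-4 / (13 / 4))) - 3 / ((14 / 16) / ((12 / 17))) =-27995 / 1904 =-14.70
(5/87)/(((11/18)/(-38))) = -1140/319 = -3.57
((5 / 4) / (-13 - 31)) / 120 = -1 / 4224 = -0.00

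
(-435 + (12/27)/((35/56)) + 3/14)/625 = -273467/393750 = -0.69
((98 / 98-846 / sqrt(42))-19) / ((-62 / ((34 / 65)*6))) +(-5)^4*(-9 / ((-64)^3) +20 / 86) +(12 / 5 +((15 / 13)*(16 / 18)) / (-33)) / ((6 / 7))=14382*sqrt(42) / 14105 +1005443971914197 / 6745899663360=155.65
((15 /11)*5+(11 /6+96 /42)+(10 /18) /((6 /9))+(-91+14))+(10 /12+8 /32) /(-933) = -56234777 /862092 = -65.23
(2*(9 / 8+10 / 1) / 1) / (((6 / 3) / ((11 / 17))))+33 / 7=11341 / 952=11.91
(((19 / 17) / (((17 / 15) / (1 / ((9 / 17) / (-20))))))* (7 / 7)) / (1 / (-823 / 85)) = 312740 / 867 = 360.72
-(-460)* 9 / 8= 1035 / 2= 517.50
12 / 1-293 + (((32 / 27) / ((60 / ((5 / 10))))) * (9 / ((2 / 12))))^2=-63161 / 225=-280.72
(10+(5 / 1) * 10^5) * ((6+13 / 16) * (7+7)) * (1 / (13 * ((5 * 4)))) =38150763 / 208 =183417.13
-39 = -39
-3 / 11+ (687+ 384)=11778 / 11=1070.73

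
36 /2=18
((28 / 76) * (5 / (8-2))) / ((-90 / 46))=-161 / 1026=-0.16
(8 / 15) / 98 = 4 / 735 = 0.01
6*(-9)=-54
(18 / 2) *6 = 54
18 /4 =9 /2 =4.50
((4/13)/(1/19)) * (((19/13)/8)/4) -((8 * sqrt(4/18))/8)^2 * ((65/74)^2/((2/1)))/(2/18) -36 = -67565809/1850888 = -36.50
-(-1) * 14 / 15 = 14 / 15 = 0.93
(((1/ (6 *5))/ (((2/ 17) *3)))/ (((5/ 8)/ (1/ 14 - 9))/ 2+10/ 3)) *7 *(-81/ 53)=-32130/ 104887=-0.31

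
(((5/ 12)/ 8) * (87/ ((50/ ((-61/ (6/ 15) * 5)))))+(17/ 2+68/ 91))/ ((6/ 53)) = -36950699/ 69888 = -528.71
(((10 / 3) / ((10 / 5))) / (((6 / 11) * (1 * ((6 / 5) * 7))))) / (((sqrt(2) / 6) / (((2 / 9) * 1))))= 0.34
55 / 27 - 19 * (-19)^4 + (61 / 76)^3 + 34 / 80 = -2476096.02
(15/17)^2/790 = 0.00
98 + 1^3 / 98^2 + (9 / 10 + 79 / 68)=40842253 / 408170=100.06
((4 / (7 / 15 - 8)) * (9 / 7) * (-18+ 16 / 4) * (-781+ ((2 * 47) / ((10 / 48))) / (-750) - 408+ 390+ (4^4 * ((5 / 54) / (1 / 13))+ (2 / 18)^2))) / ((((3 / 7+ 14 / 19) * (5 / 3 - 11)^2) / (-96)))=68069507616 / 15325625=4441.55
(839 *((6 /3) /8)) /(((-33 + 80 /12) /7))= -17619 /316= -55.76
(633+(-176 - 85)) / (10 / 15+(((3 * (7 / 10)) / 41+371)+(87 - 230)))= 457560 / 281323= 1.63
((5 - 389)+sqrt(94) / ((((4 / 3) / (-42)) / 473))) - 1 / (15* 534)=-29799* sqrt(94) / 2 - 3075841 / 8010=-144840.01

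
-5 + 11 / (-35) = -186 / 35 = -5.31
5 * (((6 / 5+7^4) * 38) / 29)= 15738.55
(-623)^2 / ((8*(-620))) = -388129 / 4960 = -78.25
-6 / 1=-6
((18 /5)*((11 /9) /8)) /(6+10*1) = 0.03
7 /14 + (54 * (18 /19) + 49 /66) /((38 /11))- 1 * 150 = -582551 /4332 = -134.48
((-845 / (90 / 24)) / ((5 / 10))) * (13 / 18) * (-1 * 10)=87880 / 27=3254.81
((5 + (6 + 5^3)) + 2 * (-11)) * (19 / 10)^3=390963 / 500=781.93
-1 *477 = -477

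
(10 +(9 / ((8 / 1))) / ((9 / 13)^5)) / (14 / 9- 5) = -896173 / 180792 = -4.96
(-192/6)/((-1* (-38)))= -16/19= -0.84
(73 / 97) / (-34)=-73 / 3298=-0.02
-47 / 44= -1.07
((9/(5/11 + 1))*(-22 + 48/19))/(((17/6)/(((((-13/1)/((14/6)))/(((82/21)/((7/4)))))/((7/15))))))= 96428475/423776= 227.55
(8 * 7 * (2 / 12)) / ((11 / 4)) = 112 / 33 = 3.39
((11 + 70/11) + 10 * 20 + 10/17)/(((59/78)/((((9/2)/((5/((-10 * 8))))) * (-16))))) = 3662260992/11033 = 331937.01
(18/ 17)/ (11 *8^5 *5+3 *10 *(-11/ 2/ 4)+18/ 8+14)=18/ 30637655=0.00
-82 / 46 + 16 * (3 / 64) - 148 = -13711 / 92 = -149.03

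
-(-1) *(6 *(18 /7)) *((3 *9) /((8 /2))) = 104.14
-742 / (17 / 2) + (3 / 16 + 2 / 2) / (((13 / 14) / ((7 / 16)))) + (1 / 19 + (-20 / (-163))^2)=-1237611951567 / 14280093568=-86.67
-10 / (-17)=10 / 17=0.59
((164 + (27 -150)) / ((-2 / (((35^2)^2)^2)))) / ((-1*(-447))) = -92326891015625 / 894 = -103273927310.54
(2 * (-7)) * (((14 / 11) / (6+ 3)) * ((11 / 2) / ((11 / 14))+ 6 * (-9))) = 93.05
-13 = -13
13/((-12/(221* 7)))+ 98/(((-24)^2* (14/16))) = -30163/18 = -1675.72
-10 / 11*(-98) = 980 / 11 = 89.09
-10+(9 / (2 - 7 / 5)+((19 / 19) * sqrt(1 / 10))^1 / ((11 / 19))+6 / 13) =19 * sqrt(10) / 110+71 / 13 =6.01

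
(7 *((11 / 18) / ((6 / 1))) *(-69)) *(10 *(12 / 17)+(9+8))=-1183.56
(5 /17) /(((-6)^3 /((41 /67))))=-205 /246024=-0.00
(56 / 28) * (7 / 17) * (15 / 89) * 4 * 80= 67200 / 1513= 44.42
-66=-66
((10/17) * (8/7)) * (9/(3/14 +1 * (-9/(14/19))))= -60/119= -0.50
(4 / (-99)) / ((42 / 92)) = -184 / 2079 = -0.09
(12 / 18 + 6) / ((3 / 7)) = 140 / 9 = 15.56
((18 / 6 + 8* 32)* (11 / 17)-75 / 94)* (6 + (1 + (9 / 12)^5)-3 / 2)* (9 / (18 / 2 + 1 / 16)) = 59969475 / 63104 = 950.33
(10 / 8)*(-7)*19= -665 / 4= -166.25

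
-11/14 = -0.79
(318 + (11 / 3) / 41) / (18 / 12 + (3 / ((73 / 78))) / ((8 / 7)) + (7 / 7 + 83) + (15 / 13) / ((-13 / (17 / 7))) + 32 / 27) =121636651500 / 34138330897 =3.56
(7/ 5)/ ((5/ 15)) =21/ 5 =4.20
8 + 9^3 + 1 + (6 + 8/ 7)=5216/ 7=745.14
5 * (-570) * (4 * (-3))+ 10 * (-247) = 31730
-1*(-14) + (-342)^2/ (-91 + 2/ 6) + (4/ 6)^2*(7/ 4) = -780463/ 612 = -1275.27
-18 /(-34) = 9 /17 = 0.53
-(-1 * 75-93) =168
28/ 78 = 14/ 39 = 0.36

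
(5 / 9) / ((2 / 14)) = 35 / 9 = 3.89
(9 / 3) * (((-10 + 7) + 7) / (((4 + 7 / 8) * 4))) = 8 / 13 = 0.62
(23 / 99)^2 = 529 / 9801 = 0.05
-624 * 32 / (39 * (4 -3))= -512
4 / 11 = 0.36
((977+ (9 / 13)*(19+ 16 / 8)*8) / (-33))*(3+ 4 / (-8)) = -71065 / 858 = -82.83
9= 9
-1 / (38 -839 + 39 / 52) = 4 / 3201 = 0.00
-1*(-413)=413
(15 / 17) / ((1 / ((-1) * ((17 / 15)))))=-1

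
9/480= 3/160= 0.02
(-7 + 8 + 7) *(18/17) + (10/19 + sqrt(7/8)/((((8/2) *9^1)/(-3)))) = 2906/323 - sqrt(14)/48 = 8.92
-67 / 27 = -2.48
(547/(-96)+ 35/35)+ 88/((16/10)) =4829/96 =50.30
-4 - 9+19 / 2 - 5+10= 3 / 2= 1.50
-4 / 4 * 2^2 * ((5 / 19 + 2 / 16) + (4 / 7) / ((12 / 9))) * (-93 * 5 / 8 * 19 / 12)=134695 / 448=300.66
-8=-8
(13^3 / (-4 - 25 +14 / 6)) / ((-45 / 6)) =2197 / 200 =10.98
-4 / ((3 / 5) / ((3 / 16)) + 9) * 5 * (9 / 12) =-75 / 61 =-1.23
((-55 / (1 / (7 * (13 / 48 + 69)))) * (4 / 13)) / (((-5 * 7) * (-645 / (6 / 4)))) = -0.55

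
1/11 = 0.09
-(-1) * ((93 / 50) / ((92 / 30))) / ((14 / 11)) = 3069 / 6440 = 0.48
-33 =-33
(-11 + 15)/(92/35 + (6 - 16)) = -0.54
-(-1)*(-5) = -5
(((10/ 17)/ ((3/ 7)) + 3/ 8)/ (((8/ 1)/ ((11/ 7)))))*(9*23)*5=2705835/ 7616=355.28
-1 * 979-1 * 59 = -1038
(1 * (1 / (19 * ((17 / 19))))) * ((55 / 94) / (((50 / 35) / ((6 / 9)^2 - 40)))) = -6853 / 7191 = -0.95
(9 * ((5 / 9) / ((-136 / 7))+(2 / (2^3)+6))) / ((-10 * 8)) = -1523 / 2176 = -0.70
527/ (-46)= -527/ 46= -11.46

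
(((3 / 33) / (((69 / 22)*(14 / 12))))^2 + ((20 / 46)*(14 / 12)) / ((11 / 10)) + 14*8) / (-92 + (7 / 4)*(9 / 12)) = -1539183904 / 1241175243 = -1.24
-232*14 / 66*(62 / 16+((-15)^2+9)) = -35119 / 3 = -11706.33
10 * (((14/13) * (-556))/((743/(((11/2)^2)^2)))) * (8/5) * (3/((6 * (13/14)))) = -6353.25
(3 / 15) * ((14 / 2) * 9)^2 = 3969 / 5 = 793.80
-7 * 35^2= -8575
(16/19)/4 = 4/19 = 0.21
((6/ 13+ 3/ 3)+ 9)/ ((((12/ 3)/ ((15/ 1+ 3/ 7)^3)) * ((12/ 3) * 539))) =10707552/ 2403401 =4.46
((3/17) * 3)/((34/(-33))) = -297/578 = -0.51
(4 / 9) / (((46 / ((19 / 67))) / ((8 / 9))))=304 / 124821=0.00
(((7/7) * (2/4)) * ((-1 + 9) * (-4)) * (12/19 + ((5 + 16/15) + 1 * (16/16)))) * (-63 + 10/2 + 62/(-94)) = 32260576/4465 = 7225.21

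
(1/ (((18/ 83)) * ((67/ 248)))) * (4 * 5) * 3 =205840/ 201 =1024.08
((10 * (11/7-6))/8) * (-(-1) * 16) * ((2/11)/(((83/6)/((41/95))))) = -61008/121429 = -0.50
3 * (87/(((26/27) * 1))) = 7047/26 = 271.04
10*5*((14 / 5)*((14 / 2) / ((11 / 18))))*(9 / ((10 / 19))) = 301644 / 11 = 27422.18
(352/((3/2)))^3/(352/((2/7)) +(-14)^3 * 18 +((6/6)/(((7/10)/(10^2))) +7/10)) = -269.13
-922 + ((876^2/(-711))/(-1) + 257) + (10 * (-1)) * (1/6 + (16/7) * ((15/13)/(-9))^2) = 346747808/841113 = 412.25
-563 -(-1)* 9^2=-482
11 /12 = 0.92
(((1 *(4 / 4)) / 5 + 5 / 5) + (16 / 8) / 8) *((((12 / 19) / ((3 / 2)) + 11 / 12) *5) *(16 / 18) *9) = 8845 / 114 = 77.59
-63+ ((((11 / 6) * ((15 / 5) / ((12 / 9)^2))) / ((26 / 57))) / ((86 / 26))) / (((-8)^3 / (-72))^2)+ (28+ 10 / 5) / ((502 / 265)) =-133325481063 / 2829320192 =-47.12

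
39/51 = 13/17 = 0.76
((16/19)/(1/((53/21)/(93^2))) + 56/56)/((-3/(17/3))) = -58680583/31058559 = -1.89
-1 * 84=-84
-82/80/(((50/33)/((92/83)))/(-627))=19511613/41500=470.16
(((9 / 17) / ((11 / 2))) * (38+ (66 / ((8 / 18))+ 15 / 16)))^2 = 728514081 / 2238016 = 325.52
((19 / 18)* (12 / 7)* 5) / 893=10 / 987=0.01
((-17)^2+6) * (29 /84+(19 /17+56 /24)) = 533065 /476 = 1119.88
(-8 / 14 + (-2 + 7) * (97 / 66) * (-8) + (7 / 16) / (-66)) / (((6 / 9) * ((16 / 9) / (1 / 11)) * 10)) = -3949497 / 8673280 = -0.46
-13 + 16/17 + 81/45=-872/85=-10.26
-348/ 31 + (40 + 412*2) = 26436/ 31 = 852.77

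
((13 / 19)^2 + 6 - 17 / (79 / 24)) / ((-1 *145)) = -37177 / 4135255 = -0.01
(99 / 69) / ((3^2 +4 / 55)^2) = 99825 / 5727023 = 0.02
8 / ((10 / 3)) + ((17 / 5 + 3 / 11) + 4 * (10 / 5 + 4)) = 1654 / 55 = 30.07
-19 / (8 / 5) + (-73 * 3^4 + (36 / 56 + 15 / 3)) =-331477 / 56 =-5919.23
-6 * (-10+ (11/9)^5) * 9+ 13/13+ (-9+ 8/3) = 847214/2187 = 387.39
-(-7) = 7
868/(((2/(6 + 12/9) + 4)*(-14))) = -682/47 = -14.51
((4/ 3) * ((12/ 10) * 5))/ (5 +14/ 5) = 40/ 39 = 1.03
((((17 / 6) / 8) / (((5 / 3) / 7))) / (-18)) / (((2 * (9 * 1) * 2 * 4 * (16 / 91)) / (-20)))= 10829 / 165888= 0.07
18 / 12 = 3 / 2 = 1.50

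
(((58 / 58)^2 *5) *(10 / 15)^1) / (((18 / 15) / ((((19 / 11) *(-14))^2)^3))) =8855841366030400 / 15944049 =555432397.76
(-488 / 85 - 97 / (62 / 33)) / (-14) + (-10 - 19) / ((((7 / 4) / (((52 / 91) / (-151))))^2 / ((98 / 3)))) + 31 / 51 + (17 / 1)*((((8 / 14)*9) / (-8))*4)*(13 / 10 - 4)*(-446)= -1859495199296747 / 35327413380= -52636.04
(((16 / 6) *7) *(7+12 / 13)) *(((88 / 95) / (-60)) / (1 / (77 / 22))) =-444136 / 55575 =-7.99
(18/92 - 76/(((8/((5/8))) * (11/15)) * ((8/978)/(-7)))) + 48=112969209/16192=6976.85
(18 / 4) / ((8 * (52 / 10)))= 45 / 416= 0.11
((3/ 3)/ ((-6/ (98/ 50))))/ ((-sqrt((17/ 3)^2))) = 49/ 850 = 0.06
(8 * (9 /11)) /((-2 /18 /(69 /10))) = -22356 /55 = -406.47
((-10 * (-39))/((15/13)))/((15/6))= 135.20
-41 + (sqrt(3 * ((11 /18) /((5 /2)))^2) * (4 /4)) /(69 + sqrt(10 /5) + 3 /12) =-40.99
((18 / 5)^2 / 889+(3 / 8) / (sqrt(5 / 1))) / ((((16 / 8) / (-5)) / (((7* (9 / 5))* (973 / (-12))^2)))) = -19881309* sqrt(5) / 1280 - 76685049 / 25400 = -37750.31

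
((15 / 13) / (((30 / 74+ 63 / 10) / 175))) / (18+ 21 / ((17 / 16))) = 2751875 / 3451071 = 0.80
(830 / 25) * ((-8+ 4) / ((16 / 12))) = -498 / 5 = -99.60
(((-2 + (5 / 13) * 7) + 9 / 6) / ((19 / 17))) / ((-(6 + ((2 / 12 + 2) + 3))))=-153 / 871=-0.18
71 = 71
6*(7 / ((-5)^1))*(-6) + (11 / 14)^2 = 49997 / 980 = 51.02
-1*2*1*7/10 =-7/5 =-1.40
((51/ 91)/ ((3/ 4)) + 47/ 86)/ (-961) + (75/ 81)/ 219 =128150525/ 44470407618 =0.00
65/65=1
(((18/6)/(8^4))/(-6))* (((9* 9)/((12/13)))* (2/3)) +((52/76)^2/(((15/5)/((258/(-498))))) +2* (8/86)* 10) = 112247389817/63327879168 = 1.77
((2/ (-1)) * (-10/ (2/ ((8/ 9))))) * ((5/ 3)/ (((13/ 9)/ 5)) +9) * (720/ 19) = 1228800/ 247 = 4974.90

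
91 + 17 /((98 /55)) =9853 /98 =100.54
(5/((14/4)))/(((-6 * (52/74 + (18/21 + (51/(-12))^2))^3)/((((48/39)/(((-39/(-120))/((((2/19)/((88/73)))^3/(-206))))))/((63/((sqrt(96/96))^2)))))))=564978264911872/92278078391278541795711535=0.00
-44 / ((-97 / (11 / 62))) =242 / 3007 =0.08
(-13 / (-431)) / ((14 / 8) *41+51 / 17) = 4 / 9913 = 0.00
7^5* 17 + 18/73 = 20857505/73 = 285719.25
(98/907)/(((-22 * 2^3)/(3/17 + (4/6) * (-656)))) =1092455/4070616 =0.27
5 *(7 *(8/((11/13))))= 3640/11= 330.91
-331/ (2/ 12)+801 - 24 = -1209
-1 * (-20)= 20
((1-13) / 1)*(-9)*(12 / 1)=1296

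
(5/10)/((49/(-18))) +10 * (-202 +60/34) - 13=-1678942/833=-2015.54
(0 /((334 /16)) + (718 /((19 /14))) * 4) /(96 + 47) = 40208 /2717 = 14.80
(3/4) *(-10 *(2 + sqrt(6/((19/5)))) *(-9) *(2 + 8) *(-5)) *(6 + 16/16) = -76936.27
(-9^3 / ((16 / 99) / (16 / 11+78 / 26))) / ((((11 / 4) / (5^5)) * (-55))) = 200930625 / 484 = 415145.92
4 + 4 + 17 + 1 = 26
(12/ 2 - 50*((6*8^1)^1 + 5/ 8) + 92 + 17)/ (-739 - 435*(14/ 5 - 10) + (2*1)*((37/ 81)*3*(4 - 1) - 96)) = -83385/ 79532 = -1.05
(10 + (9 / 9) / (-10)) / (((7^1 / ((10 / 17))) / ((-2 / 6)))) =-33 / 119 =-0.28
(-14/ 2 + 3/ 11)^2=5476/ 121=45.26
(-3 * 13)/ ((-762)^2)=-13/ 193548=-0.00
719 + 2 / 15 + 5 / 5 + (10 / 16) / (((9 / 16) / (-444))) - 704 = -2386 / 5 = -477.20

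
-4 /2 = -2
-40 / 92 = -10 / 23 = -0.43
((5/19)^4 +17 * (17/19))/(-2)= -991438/130321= -7.61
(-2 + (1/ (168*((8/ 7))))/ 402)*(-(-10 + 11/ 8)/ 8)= -3550441/ 1646592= -2.16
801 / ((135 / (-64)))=-5696 / 15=-379.73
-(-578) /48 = 289 /24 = 12.04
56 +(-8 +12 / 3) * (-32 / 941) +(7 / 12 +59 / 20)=842233 / 14115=59.67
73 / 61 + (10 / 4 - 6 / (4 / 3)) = -49 / 61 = -0.80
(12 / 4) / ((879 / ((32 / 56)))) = 4 / 2051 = 0.00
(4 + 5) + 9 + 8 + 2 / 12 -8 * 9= -275 / 6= -45.83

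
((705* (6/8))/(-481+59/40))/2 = -10575/19181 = -0.55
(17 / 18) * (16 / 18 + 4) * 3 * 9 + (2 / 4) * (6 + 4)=129.67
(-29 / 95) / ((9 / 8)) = -232 / 855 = -0.27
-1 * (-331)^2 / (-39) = 109561 / 39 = 2809.26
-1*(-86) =86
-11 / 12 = -0.92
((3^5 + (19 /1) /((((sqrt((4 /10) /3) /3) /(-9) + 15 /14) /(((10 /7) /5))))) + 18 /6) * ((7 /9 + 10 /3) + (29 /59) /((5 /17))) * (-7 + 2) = -3160576204912 /435416991 - 49003584 * sqrt(30) /145138997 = -7260.58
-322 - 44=-366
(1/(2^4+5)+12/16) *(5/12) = 335/1008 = 0.33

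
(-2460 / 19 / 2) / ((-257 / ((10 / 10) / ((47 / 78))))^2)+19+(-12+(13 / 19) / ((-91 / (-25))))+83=1750044997555 / 19404998053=90.19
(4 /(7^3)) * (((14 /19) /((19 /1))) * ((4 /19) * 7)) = 32 /48013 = 0.00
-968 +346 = -622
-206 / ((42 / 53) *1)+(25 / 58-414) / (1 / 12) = -3180673 / 609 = -5222.78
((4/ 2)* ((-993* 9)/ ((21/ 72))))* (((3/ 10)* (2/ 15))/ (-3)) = 142992/ 175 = 817.10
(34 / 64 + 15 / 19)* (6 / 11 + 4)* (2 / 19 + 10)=21900 / 361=60.66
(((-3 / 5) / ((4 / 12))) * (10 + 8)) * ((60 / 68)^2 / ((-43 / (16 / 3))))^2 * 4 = -186624000 / 154430329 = -1.21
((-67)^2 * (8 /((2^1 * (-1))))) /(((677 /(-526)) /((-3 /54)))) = -4722428 /6093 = -775.06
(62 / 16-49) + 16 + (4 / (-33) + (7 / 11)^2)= -83755 / 2904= -28.84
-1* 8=-8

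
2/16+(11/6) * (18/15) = 93/40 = 2.32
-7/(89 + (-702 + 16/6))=21/1831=0.01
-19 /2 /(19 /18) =-9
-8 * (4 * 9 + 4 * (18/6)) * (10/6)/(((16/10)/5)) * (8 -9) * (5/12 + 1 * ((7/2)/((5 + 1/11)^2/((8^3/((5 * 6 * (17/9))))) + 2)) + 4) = 217820500/21207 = 10271.16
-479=-479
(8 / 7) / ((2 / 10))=40 / 7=5.71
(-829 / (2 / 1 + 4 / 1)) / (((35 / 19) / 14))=-15751 / 15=-1050.07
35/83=0.42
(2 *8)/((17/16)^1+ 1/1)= 256/33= 7.76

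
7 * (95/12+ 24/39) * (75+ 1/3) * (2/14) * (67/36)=10077001/8424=1196.23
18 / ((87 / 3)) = 18 / 29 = 0.62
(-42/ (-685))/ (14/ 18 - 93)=-189/ 284275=-0.00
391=391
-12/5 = -2.40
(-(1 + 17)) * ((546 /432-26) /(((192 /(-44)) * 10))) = -19591 /1920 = -10.20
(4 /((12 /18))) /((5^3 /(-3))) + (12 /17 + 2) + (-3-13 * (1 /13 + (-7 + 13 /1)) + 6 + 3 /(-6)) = -314237 /4250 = -73.94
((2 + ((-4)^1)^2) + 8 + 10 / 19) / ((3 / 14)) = 2352 / 19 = 123.79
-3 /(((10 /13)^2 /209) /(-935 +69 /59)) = 1459534362 /1475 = 989514.82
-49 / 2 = -24.50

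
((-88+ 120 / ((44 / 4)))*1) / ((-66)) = 424 / 363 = 1.17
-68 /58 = -34 /29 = -1.17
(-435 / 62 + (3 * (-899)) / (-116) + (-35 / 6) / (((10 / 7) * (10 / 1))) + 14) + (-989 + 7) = -3542089 / 3720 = -952.17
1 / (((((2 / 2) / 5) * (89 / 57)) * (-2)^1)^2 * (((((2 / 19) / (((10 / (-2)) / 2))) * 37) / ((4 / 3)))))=-2.19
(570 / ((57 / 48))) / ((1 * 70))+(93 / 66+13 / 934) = 297746 / 35959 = 8.28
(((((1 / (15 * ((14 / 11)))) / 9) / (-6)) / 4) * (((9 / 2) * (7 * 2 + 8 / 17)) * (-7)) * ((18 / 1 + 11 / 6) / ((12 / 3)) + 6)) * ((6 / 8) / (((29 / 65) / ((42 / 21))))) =1541969 / 378624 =4.07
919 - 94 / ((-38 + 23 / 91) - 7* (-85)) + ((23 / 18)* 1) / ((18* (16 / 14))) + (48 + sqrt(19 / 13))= sqrt(247) / 13 + 63544390891 / 65720160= 968.10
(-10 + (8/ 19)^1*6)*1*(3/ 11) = -426/ 209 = -2.04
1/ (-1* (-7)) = 1/ 7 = 0.14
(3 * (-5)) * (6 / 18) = -5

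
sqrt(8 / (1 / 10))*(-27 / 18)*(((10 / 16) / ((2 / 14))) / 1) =-105*sqrt(5) / 4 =-58.70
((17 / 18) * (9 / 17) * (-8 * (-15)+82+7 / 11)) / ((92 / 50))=55725 / 1012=55.06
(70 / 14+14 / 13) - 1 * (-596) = 7827 / 13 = 602.08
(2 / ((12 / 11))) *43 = 473 / 6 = 78.83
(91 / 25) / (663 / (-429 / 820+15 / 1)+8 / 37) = 13323219 / 168419900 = 0.08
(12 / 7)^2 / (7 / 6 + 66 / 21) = 864 / 1267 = 0.68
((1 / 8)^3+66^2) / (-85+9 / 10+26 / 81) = -903260565 / 17372416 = -51.99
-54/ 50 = -27/ 25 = -1.08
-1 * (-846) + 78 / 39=848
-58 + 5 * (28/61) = -3398/61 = -55.70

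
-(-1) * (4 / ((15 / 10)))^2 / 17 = 0.42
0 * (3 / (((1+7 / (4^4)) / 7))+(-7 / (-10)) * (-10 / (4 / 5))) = 0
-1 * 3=-3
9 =9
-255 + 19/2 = -491/2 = -245.50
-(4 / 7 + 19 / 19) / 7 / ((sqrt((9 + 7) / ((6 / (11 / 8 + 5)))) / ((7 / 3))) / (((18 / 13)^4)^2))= -40406522112* sqrt(17) / 97071955799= -1.72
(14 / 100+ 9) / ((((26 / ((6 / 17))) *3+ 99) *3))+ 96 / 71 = 4640447 / 3408000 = 1.36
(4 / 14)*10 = 20 / 7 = 2.86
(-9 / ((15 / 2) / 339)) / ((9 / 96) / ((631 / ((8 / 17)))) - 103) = 87274872 / 22097605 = 3.95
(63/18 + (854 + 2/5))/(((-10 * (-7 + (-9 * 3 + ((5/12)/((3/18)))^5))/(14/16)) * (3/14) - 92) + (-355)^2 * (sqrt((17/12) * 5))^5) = 12965014161792/17265299843238416343065 + 11023507277622000 * sqrt(255)/3453059968647683268613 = 0.00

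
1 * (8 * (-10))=-80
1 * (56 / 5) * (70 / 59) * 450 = 352800 / 59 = 5979.66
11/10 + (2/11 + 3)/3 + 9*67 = 199703/330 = 605.16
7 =7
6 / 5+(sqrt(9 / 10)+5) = 3 * sqrt(10) / 10+31 / 5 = 7.15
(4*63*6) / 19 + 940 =19372 / 19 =1019.58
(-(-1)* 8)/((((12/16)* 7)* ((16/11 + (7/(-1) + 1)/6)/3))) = 352/35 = 10.06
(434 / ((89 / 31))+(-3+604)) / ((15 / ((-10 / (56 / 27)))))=-241.77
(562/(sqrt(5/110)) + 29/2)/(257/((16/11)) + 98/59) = 13688/168361 + 530528* sqrt(22)/168361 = 14.86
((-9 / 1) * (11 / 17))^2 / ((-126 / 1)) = -1089 / 4046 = -0.27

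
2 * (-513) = -1026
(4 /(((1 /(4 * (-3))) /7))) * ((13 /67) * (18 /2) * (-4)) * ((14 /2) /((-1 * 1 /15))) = -246433.43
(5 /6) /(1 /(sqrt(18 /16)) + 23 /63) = -2415 /5998 + 2205 * sqrt(2) /2999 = 0.64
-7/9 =-0.78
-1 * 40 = -40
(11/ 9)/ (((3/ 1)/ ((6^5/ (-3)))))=-1056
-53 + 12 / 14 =-365 / 7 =-52.14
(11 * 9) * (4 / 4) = 99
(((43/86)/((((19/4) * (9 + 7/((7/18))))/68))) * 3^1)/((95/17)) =2312/16245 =0.14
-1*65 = -65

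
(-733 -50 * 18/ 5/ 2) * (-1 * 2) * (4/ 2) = 3292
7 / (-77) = -0.09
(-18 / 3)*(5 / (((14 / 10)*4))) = -75 / 14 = -5.36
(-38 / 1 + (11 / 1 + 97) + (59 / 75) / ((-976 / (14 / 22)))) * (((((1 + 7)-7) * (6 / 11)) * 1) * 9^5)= 3328213448763 / 1476200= 2254581.66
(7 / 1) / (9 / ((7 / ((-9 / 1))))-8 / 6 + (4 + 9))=147 / 2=73.50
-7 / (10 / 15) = -21 / 2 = -10.50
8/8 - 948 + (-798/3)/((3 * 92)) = -130819/138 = -947.96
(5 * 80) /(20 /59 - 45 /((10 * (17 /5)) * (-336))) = 17973760 /15409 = 1166.45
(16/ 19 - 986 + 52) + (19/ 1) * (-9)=-20979/ 19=-1104.16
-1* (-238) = 238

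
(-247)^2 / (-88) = -61009 / 88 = -693.28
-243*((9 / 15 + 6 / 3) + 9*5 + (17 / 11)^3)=-82946349 / 6655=-12463.76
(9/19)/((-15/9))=-27/95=-0.28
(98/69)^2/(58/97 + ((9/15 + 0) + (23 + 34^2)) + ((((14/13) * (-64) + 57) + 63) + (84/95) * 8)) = 287627795/176571164151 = 0.00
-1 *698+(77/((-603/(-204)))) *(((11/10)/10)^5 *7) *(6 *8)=-7305711789687/10468750000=-697.86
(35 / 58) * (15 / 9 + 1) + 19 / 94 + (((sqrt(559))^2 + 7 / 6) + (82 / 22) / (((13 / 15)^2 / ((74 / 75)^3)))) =2692550227792 / 4750906875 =566.74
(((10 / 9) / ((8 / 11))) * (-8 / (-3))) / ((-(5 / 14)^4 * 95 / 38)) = -100.17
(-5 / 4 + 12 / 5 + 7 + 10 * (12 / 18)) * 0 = 0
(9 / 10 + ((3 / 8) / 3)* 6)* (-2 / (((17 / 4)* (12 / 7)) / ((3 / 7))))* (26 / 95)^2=-0.01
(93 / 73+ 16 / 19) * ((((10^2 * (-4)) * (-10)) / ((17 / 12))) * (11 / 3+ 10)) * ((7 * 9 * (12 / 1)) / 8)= 181946520000 / 23579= 7716464.65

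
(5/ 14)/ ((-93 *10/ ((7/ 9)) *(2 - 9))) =1/ 23436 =0.00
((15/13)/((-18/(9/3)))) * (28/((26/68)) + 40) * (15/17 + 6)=-33120/221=-149.86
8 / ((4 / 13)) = 26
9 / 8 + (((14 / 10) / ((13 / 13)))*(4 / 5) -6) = -751 / 200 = -3.76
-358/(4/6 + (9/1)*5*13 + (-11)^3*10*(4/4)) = 0.03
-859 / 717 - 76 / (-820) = -162472 / 146985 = -1.11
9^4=6561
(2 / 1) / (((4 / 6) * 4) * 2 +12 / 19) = 57 / 170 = 0.34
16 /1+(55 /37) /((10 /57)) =1811 /74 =24.47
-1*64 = -64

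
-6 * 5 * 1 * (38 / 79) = -1140 / 79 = -14.43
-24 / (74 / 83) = -996 / 37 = -26.92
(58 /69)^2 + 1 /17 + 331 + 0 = 26852096 /80937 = 331.77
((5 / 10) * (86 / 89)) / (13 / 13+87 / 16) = 688 / 9167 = 0.08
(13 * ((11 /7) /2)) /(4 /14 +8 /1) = 143 /116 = 1.23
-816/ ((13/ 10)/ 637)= -399840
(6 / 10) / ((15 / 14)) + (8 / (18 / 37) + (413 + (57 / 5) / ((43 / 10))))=4185943 / 9675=432.66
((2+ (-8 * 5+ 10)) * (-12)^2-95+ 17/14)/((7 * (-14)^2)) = -57761/19208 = -3.01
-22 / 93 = -0.24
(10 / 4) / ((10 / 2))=1 / 2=0.50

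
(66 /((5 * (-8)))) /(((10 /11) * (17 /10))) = -363 /340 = -1.07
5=5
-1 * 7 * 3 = -21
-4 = -4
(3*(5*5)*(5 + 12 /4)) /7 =85.71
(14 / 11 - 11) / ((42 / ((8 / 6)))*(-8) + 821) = -107 / 6259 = -0.02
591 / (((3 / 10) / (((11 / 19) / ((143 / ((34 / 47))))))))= 66980 / 11609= 5.77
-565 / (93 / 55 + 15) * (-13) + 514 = 875827 / 918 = 954.06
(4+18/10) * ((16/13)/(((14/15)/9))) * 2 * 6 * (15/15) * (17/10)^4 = 392381658/56875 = 6899.02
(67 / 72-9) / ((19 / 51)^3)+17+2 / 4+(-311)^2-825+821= 5299452125 / 54872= 96578.44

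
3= 3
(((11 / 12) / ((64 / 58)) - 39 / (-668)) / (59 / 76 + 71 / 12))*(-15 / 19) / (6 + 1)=-0.01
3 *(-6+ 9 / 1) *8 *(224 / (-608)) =-504 / 19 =-26.53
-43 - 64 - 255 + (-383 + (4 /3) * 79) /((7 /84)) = -3694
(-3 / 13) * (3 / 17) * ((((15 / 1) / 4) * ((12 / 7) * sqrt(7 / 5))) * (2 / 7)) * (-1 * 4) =648 * sqrt(35) / 10829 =0.35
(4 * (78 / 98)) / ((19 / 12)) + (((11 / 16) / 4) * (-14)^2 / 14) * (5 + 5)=26.07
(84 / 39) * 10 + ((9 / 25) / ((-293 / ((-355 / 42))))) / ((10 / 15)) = 11493907 / 533260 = 21.55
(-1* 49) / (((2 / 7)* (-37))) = 343 / 74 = 4.64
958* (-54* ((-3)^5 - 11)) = 13139928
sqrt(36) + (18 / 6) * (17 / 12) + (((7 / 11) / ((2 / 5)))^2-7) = 1399 / 242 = 5.78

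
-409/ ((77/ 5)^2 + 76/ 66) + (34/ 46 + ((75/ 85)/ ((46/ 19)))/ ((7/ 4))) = -413730274/ 538113359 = -0.77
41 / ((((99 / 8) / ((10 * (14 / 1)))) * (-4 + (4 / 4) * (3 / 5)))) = -229600 / 1683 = -136.42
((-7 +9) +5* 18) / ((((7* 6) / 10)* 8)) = 115 / 42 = 2.74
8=8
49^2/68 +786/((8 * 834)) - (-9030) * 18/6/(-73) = -463220895/1379992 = -335.67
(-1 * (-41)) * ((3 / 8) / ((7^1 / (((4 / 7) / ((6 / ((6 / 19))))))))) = 123 / 1862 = 0.07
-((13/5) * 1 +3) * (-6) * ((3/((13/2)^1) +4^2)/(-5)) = -35952/325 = -110.62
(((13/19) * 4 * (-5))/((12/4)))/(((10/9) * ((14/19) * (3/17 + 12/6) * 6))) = -221/518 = -0.43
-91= -91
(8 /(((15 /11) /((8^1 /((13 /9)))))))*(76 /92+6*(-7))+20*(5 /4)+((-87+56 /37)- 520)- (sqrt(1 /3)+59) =-109375563 /55315- sqrt(3) /3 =-1977.90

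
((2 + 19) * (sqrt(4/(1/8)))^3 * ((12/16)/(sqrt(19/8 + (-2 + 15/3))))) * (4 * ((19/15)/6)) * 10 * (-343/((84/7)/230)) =-1343023360 * sqrt(43)/129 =-68269714.11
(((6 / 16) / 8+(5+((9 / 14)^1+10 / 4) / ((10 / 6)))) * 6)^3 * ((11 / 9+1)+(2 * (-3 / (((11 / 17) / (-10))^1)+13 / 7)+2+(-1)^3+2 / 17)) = 528254962605845007 / 73562030080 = 7181081.90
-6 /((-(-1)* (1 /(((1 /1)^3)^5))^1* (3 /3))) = -6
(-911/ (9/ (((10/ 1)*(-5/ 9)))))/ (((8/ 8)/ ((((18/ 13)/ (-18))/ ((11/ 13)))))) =-45550/ 891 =-51.12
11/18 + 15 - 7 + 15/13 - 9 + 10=2519/234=10.76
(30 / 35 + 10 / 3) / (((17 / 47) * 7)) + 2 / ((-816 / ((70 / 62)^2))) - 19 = -111098795 / 6404104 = -17.35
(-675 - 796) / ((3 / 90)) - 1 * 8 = -44138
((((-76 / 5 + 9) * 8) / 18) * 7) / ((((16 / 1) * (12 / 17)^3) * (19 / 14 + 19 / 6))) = -0.76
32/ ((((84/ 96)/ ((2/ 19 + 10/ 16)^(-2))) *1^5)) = 5914624/ 86247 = 68.58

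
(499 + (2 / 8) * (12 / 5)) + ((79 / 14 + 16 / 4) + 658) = 81707 / 70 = 1167.24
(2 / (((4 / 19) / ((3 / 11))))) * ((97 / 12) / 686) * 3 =5529 / 60368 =0.09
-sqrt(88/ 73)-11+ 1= -10-2*sqrt(1606)/ 73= -11.10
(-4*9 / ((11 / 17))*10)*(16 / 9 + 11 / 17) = -14840 / 11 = -1349.09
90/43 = 2.09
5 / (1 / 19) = 95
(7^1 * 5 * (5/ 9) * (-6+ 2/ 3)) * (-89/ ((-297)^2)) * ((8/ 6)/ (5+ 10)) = 199360/ 21434787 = 0.01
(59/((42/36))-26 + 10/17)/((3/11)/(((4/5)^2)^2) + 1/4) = 8431104/306901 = 27.47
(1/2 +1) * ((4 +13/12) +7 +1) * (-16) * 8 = -2512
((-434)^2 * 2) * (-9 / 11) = -3390408 / 11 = -308218.91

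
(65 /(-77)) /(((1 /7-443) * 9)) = 13 /61380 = 0.00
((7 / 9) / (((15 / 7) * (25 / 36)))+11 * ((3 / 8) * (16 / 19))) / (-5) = -28474 / 35625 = -0.80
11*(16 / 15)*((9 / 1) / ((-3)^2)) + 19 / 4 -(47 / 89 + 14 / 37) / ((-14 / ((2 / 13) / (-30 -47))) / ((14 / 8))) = 1629994501 / 98888790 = 16.48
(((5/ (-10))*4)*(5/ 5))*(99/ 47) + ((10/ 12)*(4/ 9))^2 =-139642/ 34263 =-4.08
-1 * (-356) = 356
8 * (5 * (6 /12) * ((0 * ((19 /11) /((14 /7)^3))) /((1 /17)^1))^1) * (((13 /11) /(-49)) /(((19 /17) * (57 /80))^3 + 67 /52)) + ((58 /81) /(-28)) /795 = -29 /901530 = -0.00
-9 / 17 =-0.53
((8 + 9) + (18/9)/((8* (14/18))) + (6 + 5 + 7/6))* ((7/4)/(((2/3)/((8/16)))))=2477/64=38.70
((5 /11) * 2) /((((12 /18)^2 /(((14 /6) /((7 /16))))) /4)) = 480 /11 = 43.64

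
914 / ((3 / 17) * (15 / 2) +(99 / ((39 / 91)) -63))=31076 / 5757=5.40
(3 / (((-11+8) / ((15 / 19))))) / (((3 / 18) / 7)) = -630 / 19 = -33.16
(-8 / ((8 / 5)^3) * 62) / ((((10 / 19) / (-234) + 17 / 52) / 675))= -5814534375 / 23096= -251755.04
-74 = -74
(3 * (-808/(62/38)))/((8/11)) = -63327/31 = -2042.81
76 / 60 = 19 / 15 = 1.27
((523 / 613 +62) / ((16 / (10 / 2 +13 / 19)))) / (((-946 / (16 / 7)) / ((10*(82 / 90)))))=-18956268 / 38563217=-0.49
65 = 65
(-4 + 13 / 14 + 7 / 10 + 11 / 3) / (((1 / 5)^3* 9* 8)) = 2.25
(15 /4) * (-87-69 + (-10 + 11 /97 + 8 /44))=-2652105 /4268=-621.39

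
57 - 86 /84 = 2351 /42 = 55.98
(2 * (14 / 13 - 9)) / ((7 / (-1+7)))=-1236 / 91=-13.58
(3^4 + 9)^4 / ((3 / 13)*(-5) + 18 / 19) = -5401890000 / 17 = -317758235.29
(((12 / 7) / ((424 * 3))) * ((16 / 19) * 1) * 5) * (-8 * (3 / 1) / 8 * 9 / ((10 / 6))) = -648 / 7049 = -0.09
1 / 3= 0.33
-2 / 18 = -1 / 9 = -0.11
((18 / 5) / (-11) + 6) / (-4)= -78 / 55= -1.42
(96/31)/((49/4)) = 384/1519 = 0.25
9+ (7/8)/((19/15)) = 1473/152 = 9.69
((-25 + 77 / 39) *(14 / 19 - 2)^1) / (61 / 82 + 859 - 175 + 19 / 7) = 4123616 / 97466447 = 0.04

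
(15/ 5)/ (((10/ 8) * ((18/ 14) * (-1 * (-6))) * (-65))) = -14/ 2925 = -0.00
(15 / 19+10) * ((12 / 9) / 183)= 820 / 10431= 0.08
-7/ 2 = -3.50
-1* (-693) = 693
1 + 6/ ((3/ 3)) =7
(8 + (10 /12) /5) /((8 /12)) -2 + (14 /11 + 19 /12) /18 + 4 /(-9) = 23675 /2376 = 9.96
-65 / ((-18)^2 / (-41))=8.23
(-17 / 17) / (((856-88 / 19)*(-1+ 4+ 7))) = -19 / 161760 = -0.00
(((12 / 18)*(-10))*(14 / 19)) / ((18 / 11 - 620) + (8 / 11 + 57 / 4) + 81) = 2464 / 262029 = 0.01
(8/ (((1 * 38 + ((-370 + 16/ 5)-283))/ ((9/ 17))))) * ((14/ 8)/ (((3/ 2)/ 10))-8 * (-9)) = -30120/ 52003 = -0.58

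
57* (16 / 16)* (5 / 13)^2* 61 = 86925 / 169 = 514.35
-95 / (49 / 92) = -8740 / 49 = -178.37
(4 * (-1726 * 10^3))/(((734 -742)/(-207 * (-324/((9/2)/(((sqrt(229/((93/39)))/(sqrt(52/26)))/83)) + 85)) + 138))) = 32355352045434000/25719371 -43236123948000 * sqrt(184574)/25719371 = 535791310.21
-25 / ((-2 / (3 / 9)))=25 / 6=4.17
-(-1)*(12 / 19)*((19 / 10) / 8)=3 / 20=0.15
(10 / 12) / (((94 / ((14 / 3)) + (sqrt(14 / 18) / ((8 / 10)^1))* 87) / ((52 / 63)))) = -97760 / 62041311 + 527800* sqrt(7) / 186123933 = 0.01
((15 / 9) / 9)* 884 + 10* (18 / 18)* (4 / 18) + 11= 4777 / 27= 176.93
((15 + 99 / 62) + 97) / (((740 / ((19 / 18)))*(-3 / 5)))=-133817 / 495504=-0.27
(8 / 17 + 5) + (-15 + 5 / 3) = -401 / 51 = -7.86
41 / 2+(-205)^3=-8615104.50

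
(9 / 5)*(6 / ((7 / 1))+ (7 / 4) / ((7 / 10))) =423 / 70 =6.04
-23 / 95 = -0.24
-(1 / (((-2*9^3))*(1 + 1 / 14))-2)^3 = 10470400653133 / 1307544150375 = 8.01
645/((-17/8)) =-5160/17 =-303.53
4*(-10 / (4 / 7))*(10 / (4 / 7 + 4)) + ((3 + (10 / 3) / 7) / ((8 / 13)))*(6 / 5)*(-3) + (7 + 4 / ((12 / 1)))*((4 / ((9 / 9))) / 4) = -139547 / 840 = -166.13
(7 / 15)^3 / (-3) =-343 / 10125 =-0.03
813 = 813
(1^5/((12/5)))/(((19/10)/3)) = 25/38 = 0.66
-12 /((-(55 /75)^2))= 2700 /121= 22.31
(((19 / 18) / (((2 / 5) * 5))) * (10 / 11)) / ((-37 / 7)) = -665 / 7326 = -0.09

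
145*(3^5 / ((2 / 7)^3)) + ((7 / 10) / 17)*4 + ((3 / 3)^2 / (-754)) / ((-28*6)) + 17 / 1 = 16266079727983 / 10767120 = 1510717.79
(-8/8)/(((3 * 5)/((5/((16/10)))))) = -5/24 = -0.21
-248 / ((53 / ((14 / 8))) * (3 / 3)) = -8.19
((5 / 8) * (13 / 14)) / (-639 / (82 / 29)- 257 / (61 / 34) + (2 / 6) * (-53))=-487695 / 325126312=-0.00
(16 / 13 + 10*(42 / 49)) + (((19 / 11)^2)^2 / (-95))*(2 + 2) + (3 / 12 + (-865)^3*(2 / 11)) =-3135651045914609 / 26646620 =-117675376.69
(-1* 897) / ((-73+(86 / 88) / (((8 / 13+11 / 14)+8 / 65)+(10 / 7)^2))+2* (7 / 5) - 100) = 746899010 / 141491041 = 5.28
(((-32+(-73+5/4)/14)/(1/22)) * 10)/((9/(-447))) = 811305/2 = 405652.50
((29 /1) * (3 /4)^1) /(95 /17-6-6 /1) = -3.39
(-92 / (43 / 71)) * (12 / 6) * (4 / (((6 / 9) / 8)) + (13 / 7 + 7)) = -5199472 / 301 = -17273.99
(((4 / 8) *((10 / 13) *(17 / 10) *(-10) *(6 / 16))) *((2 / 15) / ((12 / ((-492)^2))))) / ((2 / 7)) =-600117 / 26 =-23081.42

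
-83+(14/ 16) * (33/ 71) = -46913/ 568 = -82.59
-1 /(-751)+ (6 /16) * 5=11273 /6008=1.88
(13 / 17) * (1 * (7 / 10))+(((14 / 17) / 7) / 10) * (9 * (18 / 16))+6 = 905 / 136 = 6.65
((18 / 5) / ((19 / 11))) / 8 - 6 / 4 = -471 / 380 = -1.24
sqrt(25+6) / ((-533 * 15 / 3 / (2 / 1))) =-2 * sqrt(31) / 2665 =-0.00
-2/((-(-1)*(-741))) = 2/741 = 0.00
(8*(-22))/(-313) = 176/313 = 0.56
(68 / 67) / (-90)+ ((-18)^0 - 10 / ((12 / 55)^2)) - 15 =-1801609 / 8040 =-224.08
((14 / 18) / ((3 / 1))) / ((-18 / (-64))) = 224 / 243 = 0.92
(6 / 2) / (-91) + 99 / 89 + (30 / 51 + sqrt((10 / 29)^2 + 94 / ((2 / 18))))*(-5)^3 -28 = -125*sqrt(711586) / 29 -13830260 / 137683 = -3736.47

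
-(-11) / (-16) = -11 / 16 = -0.69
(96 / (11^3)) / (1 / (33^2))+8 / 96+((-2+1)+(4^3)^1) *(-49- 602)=-5403337 / 132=-40934.37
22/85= 0.26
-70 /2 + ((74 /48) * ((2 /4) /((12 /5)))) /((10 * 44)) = -1774043 /50688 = -35.00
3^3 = 27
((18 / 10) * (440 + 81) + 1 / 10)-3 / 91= 853459 / 910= 937.87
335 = 335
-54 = -54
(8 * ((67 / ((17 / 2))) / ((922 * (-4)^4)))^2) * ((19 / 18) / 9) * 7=597037 / 81508828594176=0.00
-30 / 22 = -15 / 11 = -1.36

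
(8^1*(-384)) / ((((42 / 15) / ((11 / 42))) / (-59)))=830720 / 49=16953.47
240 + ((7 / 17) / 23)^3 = 14346353383 / 59776471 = 240.00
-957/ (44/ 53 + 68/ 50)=-1268025/ 2902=-436.95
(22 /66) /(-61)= -1 /183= -0.01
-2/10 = -1/5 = -0.20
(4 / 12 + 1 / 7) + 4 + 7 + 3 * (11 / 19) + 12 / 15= 27956 / 1995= 14.01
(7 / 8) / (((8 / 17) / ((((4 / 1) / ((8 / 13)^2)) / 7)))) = 2873 / 1024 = 2.81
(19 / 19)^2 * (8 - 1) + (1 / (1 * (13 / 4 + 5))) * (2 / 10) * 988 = 5107 / 165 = 30.95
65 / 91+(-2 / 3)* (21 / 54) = 86 / 189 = 0.46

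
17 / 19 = 0.89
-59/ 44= -1.34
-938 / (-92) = 469 / 46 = 10.20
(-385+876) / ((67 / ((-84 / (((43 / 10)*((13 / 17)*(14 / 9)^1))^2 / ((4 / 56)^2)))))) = -862036425 / 7181125861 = -0.12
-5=-5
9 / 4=2.25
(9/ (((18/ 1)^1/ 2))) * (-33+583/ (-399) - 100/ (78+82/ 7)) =-2228575/ 62643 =-35.58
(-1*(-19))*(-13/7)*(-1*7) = 247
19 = 19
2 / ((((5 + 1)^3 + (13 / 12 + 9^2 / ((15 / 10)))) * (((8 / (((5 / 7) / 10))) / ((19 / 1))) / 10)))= 285 / 22771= 0.01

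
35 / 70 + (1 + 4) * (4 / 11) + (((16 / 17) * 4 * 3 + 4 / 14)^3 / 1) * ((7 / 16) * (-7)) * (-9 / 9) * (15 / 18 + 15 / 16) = 17994504599 / 2136288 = 8423.26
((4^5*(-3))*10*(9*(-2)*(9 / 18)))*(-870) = -240537600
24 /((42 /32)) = 128 /7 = 18.29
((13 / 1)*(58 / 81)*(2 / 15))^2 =2274064 / 1476225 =1.54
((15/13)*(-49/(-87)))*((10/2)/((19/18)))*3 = 66150/7163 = 9.23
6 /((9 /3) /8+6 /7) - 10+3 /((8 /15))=91 /184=0.49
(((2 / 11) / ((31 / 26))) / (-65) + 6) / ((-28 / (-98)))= 35791 / 1705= 20.99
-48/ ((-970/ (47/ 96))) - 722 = -1400633/ 1940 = -721.98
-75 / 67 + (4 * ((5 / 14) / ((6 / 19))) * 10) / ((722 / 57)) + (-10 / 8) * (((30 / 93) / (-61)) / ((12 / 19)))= 52414375 / 21285096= 2.46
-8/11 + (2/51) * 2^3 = -232/561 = -0.41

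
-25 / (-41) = 25 / 41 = 0.61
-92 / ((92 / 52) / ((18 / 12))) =-78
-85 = -85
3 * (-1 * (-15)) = 45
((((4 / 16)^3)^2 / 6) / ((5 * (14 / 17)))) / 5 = 17 / 8601600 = 0.00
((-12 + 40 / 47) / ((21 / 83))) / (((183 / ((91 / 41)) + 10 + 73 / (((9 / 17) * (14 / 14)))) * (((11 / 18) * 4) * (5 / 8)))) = -7632846 / 60956885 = -0.13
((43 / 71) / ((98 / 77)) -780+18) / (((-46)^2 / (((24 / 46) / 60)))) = -151391 / 48375992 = -0.00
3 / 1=3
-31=-31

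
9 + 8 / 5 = 53 / 5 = 10.60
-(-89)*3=267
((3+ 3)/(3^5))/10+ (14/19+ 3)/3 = 9604/7695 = 1.25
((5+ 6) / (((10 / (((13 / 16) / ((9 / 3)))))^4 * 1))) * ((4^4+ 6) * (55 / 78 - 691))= -170460315311 / 159252480000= -1.07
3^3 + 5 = 32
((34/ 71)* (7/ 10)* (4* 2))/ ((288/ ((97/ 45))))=11543/ 575100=0.02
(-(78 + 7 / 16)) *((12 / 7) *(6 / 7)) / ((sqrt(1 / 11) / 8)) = -45180 *sqrt(11) / 49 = -3058.06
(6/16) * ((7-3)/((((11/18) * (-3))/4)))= -36/11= -3.27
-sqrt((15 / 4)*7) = -5.12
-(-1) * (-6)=-6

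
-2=-2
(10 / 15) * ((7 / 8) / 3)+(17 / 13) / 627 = 19223 / 97812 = 0.20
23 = 23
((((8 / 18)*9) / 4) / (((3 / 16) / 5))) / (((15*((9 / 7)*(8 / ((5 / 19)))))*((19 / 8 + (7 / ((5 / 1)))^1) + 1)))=2800 / 293949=0.01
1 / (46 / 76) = 38 / 23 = 1.65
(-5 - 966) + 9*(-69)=-1592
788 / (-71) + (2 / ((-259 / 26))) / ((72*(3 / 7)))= -1575347 / 141858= -11.11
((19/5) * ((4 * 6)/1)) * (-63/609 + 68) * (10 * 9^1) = 16161552/29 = 557294.90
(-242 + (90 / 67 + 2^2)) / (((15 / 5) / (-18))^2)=-570816 / 67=-8519.64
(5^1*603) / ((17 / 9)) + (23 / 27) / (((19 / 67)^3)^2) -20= 69405275725744 / 21594059379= 3214.09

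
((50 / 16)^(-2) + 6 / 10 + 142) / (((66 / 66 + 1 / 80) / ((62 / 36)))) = 22118872 / 91125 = 242.73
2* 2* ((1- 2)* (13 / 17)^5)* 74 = -109902728 / 1419857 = -77.40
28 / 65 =0.43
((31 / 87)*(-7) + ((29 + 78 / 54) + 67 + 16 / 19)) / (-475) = -475034 / 2355525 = -0.20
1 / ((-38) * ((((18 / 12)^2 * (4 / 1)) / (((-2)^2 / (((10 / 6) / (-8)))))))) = 16 / 285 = 0.06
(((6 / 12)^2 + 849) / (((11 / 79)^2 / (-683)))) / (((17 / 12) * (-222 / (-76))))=-550242370858 / 76109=-7229662.34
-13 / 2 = -6.50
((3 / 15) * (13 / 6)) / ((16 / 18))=39 / 80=0.49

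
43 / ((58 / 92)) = 1978 / 29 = 68.21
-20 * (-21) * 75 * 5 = 157500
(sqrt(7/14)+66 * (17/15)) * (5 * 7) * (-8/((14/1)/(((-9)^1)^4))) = -9815256 - 65610 * sqrt(2) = -9908042.55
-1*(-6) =6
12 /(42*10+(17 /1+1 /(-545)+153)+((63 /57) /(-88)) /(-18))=65609280 /3225783383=0.02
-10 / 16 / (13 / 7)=-0.34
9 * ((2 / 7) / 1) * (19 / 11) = 342 / 77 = 4.44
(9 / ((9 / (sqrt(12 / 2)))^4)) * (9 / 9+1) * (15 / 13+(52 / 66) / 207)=822424 / 7193043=0.11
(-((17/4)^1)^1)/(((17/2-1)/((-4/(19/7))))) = 238/285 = 0.84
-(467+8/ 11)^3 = -136193423625/ 1331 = -102324134.95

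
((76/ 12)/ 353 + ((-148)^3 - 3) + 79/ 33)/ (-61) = 37763641859/ 710589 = 53144.14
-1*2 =-2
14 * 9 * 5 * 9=5670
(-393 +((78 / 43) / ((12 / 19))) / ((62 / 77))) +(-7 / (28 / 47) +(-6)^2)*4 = -1559253 / 5332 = -292.43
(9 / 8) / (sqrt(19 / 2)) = 0.36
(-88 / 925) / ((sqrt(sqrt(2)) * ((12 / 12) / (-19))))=1.52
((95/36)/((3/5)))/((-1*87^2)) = -475/817452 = -0.00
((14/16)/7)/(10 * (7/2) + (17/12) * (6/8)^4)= 128/36299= 0.00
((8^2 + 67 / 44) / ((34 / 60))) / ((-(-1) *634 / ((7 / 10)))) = 60543 / 474232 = 0.13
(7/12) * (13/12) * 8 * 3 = 91/6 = 15.17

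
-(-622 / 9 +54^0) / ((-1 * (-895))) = 613 / 8055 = 0.08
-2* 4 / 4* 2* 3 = -12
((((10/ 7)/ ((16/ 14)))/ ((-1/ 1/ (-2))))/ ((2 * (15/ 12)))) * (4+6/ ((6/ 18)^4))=490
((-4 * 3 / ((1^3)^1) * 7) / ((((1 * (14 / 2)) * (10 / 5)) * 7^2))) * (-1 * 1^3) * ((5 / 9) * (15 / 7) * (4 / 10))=20 / 343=0.06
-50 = -50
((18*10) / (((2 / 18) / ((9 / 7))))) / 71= 14580 / 497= 29.34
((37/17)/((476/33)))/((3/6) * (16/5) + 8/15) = 18315/258944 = 0.07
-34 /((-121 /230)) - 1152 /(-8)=25244 /121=208.63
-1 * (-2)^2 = -4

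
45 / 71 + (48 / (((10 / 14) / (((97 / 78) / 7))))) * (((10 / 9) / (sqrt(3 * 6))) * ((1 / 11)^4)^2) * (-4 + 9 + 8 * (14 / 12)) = 0.63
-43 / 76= -0.57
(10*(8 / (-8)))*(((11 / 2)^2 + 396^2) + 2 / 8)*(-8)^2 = -100381760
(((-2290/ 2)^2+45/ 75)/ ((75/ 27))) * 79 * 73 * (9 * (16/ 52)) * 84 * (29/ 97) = 29836880989582464/ 157625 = 189290283835.57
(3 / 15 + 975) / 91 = 4876 / 455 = 10.72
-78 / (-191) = 78 / 191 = 0.41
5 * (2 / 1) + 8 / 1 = 18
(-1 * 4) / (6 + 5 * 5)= -4 / 31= -0.13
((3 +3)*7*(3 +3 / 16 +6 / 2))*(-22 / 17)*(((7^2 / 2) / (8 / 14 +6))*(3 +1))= -7844067 / 1564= -5015.39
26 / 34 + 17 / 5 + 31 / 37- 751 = -2346162 / 3145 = -746.00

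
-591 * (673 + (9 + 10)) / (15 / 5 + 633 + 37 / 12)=-639.94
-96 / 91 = -1.05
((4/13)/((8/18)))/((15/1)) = 3/65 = 0.05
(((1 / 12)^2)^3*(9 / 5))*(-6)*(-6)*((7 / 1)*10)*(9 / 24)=7 / 12288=0.00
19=19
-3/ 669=-1/ 223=-0.00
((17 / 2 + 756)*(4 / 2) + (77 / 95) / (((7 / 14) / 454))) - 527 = 165106 / 95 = 1737.96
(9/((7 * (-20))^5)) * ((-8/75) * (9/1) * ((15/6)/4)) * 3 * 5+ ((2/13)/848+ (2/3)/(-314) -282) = -282.00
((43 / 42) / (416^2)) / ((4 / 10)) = 0.00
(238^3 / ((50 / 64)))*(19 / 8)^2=2433369596 / 25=97334783.84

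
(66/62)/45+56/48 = 369/310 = 1.19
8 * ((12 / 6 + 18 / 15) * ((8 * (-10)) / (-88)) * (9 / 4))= 576 / 11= 52.36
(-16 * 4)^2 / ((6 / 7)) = 14336 / 3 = 4778.67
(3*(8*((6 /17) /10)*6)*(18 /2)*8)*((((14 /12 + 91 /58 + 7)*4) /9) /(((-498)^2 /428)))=46402048 /16981385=2.73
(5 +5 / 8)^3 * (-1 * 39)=-3553875 / 512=-6941.16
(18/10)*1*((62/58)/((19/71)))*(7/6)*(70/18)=107849/3306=32.62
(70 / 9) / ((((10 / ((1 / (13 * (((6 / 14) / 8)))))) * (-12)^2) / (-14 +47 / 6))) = -1813 / 37908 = -0.05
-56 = -56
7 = 7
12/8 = 3/2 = 1.50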